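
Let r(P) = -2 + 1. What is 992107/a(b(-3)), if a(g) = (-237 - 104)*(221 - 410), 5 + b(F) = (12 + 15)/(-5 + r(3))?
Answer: 992107/64449 ≈ 15.394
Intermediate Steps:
r(P) = -1
b(F) = -19/2 (b(F) = -5 + (12 + 15)/(-5 - 1) = -5 + 27/(-6) = -5 + 27*(-⅙) = -5 - 9/2 = -19/2)
a(g) = 64449 (a(g) = -341*(-189) = 64449)
992107/a(b(-3)) = 992107/64449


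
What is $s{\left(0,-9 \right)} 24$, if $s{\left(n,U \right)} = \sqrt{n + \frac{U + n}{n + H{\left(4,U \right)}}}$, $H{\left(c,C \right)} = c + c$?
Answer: $18 i \sqrt{2} \approx 25.456 i$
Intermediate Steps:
$H{\left(c,C \right)} = 2 c$
$s{\left(n,U \right)} = \sqrt{n + \frac{U + n}{8 + n}}$ ($s{\left(n,U \right)} = \sqrt{n + \frac{U + n}{n + 2 \cdot 4}} = \sqrt{n + \frac{U + n}{n + 8}} = \sqrt{n + \frac{U + n}{8 + n}}$)
$s{\left(0,-9 \right)} 24 = \sqrt{\frac{-9 + 0 + 0 \left(8 + 0\right)}{8 + 0}} \cdot 24 = \sqrt{\frac{-9 + 0 + 0 \cdot 8}{8}} \cdot 24 = \sqrt{\frac{-9 + 0 + 0}{8}} \cdot 24 = \sqrt{\frac{1}{8} \left(-9\right)} 24 = \sqrt{- \frac{9}{8}} \cdot 24 = \frac{3 i \sqrt{2}}{4} \cdot 24 = 18 i \sqrt{2}$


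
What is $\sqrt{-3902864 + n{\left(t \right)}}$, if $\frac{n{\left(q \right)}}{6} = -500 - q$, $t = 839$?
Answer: $i \sqrt{3910898} \approx 1977.6 i$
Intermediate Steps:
$n{\left(q \right)} = -3000 - 6 q$ ($n{\left(q \right)} = 6 \left(-500 - q\right) = -3000 - 6 q$)
$\sqrt{-3902864 + n{\left(t \right)}} = \sqrt{-3902864 - 8034} = \sqrt{-3910898} = i \sqrt{3910898}$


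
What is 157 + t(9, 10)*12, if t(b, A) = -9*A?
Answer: -923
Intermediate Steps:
157 + t(9, 10)*12 = 157 - 9*10*12 = 157 - 90*12 = 157 - 1080 = -923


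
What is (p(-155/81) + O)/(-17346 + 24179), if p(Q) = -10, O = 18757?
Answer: 18747/6833 ≈ 2.7436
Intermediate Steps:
(p(-155/81) + O)/(-17346 + 24179) = (-10 + 18757)/(-17346 + 24179) = 18747/6833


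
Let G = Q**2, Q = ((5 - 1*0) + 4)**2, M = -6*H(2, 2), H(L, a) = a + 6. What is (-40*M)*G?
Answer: 12597120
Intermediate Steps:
H(L, a) = 6 + a
M = -48 (M = -6*(6 + 2) = -6*8 = -48)
Q = 81 (Q = ((5 + 0) + 4)**2 = (5 + 4)**2 = 9**2 = 81)
G = 6561 (G = 81**2 = 6561)
(-40*M)*G = -40*(-48)*6561 = 1920*6561 = 12597120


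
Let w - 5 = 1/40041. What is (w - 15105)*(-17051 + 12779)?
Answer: 860977596976/13347 ≈ 6.4507e+7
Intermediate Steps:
w = 200206/40041 (w = 5 + 1/40041 = 200206/40041 ≈ 5.0000)
(w - 15105)*(-17051 + 12779) = (200206/40041 - 15105)*(-17051 + 12779) = -604619099/40041*(-4272) = 860977596976/13347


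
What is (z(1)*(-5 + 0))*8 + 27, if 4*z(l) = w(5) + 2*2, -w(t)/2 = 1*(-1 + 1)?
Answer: -13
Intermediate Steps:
w(t) = 0 (w(t) = -2*(-1 + 1) = -2*0 = 0)
z(l) = 1 (z(l) = (0 + 2*2)/4 = (0 + 4)/4 = (1/4)*4 = 1)
(z(1)*(-5 + 0))*8 + 27 = (1*(-5 + 0))*8 + 27 = (1*(-5))*8 + 27 = -5*8 + 27 = -40 + 27 = -13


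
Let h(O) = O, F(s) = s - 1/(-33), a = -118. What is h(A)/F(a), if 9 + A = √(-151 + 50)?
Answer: 297/3893 - 33*I*√101/3893 ≈ 0.076291 - 0.08519*I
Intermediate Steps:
F(s) = 1/33 + s (F(s) = s - 1*(-1/33) = s + 1/33 = 1/33 + s)
A = -9 + I*√101 (A = -9 + √(-151 + 50) = -9 + √(-101) = -9 + I*√101 ≈ -9.0 + 10.05*I)
h(A)/F(a) = (-9 + I*√101)/(1/33 - 118) = (-9 + I*√101)/(-3893/33) = (-9 + I*√101)*(-33/3893) = 297/3893 - 33*I*√101/3893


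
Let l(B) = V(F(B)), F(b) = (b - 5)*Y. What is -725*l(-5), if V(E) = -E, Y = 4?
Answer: -29000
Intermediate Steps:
F(b) = -20 + 4*b (F(b) = (b - 5)*4 = (-5 + b)*4 = -20 + 4*b)
l(B) = 20 - 4*B (l(B) = -(-20 + 4*B) = 20 - 4*B)
-725*l(-5) = -725*(20 - 4*(-5)) = -725*(20 + 20) = -725*40 = -29000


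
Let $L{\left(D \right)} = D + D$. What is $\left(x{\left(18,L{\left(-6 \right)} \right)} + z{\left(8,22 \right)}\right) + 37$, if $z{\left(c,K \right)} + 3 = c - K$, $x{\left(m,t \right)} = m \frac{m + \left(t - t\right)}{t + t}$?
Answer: $\frac{13}{2} \approx 6.5$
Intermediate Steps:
$L{\left(D \right)} = 2 D$
$x{\left(m,t \right)} = \frac{m^{2}}{2 t}$ ($x{\left(m,t \right)} = m \frac{m + 0}{2 t} = m m \frac{1}{2 t} = m \frac{m}{2 t} = \frac{m^{2}}{2 t}$)
$z{\left(c,K \right)} = -3 + c - K$ ($z{\left(c,K \right)} = -3 - \left(K - c\right) = -3 + c - K$)
$\left(x{\left(18,L{\left(-6 \right)} \right)} + z{\left(8,22 \right)}\right) + 37 = \left(\frac{18^{2}}{2 \cdot 2 \left(-6\right)} - 17\right) + 37 = \left(\frac{1}{2} \cdot 324 \frac{1}{-12} - 17\right) + 37 = \left(\frac{1}{2} \cdot 324 \left(- \frac{1}{12}\right) - 17\right) + 37 = \left(- \frac{27}{2} - 17\right) + 37 = - \frac{61}{2} + 37 = \frac{13}{2}$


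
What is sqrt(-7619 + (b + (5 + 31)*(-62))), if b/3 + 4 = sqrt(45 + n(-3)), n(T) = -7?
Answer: sqrt(-9863 + 3*sqrt(38)) ≈ 99.219*I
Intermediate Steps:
b = -12 + 3*sqrt(38) (b = -12 + 3*sqrt(45 - 7) = -12 + 3*sqrt(38) ≈ 6.4932)
sqrt(-7619 + (b + (5 + 31)*(-62))) = sqrt(-7619 + ((-12 + 3*sqrt(38)) + (5 + 31)*(-62))) = sqrt(-7619 + ((-12 + 3*sqrt(38)) + 36*(-62))) = sqrt(-7619 + ((-12 + 3*sqrt(38)) - 2232)) = sqrt(-7619 + (-2244 + 3*sqrt(38))) = sqrt(-9863 + 3*sqrt(38))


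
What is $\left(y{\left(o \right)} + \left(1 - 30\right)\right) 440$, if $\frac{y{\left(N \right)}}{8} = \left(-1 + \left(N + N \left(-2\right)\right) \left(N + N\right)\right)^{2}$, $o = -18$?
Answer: $1482614760$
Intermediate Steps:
$y{\left(N \right)} = 8 \left(-1 - 2 N^{2}\right)^{2}$ ($y{\left(N \right)} = 8 \left(-1 + \left(N + N \left(-2\right)\right) \left(N + N\right)\right)^{2} = 8 \left(-1 + \left(N - 2 N\right) 2 N\right)^{2} = 8 \left(-1 + - N 2 N\right)^{2} = 8 \left(-1 - 2 N^{2}\right)^{2}$)
$\left(y{\left(o \right)} + \left(1 - 30\right)\right) 440 = \left(8 \left(1 + 2 \left(-18\right)^{2}\right)^{2} + \left(1 - 30\right)\right) 440 = \left(8 \left(1 + 2 \cdot 324\right)^{2} + \left(1 - 30\right)\right) 440 = \left(8 \left(1 + 648\right)^{2} - 29\right) 440 = \left(8 \cdot 649^{2} - 29\right) 440 = \left(8 \cdot 421201 - 29\right) 440 = \left(3369608 - 29\right) 440 = 3369579 \cdot 440 = 1482614760$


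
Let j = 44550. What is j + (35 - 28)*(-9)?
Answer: 44487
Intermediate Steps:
j + (35 - 28)*(-9) = 44550 + (35 - 28)*(-9) = 44550 + 7*(-9) = 44550 - 63 = 44487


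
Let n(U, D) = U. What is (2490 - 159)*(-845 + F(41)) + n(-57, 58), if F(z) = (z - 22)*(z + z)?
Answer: 1661946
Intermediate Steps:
F(z) = 2*z*(-22 + z) (F(z) = (-22 + z)*(2*z) = 2*z*(-22 + z))
(2490 - 159)*(-845 + F(41)) + n(-57, 58) = (2490 - 159)*(-845 + 2*41*(-22 + 41)) - 57 = 2331*(-845 + 2*41*19) - 57 = 2331*(-845 + 1558) - 57 = 2331*713 - 57 = 1662003 - 57 = 1661946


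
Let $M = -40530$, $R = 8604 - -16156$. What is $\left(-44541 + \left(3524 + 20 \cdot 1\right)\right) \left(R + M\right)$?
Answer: $646522690$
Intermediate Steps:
$R = 24760$ ($R = 8604 + 16156 = 24760$)
$\left(-44541 + \left(3524 + 20 \cdot 1\right)\right) \left(R + M\right) = \left(-44541 + \left(3524 + 20 \cdot 1\right)\right) \left(24760 - 40530\right) = \left(-44541 + \left(3524 + 20\right)\right) \left(-15770\right) = \left(-44541 + 3544\right) \left(-15770\right) = \left(-40997\right) \left(-15770\right) = 646522690$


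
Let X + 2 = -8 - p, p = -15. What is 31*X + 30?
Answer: 185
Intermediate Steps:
X = 5 (X = -2 + (-8 - 1*(-15)) = -2 + (-8 + 15) = -2 + 7 = 5)
31*X + 30 = 31*5 + 30 = 155 + 30 = 185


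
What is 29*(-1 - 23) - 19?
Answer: -715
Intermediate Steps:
29*(-1 - 23) - 19 = 29*(-24) - 19 = -696 - 19 = -715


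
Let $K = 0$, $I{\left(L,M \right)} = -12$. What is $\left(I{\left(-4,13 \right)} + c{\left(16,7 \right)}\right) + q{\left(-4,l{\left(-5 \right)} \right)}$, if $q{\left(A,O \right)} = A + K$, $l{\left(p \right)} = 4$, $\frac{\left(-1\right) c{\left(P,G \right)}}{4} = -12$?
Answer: $32$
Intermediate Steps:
$c{\left(P,G \right)} = 48$ ($c{\left(P,G \right)} = \left(-4\right) \left(-12\right) = 48$)
$q{\left(A,O \right)} = A$ ($q{\left(A,O \right)} = A + 0 = A$)
$\left(I{\left(-4,13 \right)} + c{\left(16,7 \right)}\right) + q{\left(-4,l{\left(-5 \right)} \right)} = \left(-12 + 48\right) - 4 = 36 - 4 = 32$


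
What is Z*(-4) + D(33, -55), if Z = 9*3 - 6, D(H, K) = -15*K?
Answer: 741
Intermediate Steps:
Z = 21 (Z = 27 - 6 = 21)
Z*(-4) + D(33, -55) = 21*(-4) - 15*(-55) = -84 + 825 = 741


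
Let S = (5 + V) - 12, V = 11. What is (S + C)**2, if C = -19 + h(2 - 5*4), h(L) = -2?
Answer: 289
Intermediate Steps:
C = -21 (C = -19 - 2 = -21)
S = 4 (S = (5 + 11) - 12 = 16 - 12 = 4)
(S + C)**2 = (4 - 21)**2 = (-17)**2 = 289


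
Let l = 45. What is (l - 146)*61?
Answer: -6161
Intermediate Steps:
(l - 146)*61 = (45 - 146)*61 = -101*61 = -6161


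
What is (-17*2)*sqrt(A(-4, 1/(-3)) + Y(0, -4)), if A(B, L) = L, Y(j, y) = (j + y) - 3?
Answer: -34*I*sqrt(66)/3 ≈ -92.072*I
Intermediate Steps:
Y(j, y) = -3 + j + y
(-17*2)*sqrt(A(-4, 1/(-3)) + Y(0, -4)) = (-17*2)*sqrt(1/(-3) + (-3 + 0 - 4)) = -34*sqrt(-1/3 - 7) = -34*I*sqrt(66)/3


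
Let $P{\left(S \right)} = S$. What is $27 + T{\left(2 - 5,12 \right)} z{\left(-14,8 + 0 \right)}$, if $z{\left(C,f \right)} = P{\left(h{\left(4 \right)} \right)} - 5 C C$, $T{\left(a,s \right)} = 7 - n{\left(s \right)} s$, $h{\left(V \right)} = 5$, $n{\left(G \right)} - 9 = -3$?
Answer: $318527$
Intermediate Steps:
$n{\left(G \right)} = 6$ ($n{\left(G \right)} = 9 - 3 = 6$)
$T{\left(a,s \right)} = 7 - 6 s$
$z{\left(C,f \right)} = - 25 C^{2}$ ($z{\left(C,f \right)} = 5 - 5 C C = 5 \left(- 5 C^{2}\right) = - 25 C^{2}$)
$27 + T{\left(2 - 5,12 \right)} z{\left(-14,8 + 0 \right)} = 27 + \left(7 - 72\right) \left(- 25 \left(-14\right)^{2}\right) = 27 + \left(7 - 72\right) \left(\left(-25\right) 196\right) = 27 - -318500 = 27 + 318500 = 318527$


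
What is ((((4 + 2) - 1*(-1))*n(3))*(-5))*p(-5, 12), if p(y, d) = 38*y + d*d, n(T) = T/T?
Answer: 1610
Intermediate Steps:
n(T) = 1
p(y, d) = d**2 + 38*y (p(y, d) = 38*y + d**2 = d**2 + 38*y)
((((4 + 2) - 1*(-1))*n(3))*(-5))*p(-5, 12) = ((((4 + 2) - 1*(-1))*1)*(-5))*(12**2 + 38*(-5)) = (((6 + 1)*1)*(-5))*(144 - 190) = ((7*1)*(-5))*(-46) = (7*(-5))*(-46) = -35*(-46) = 1610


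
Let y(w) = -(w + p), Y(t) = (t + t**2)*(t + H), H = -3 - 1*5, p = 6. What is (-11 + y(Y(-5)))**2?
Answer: 59049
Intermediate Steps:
H = -8 (H = -3 - 5 = -8)
Y(t) = (-8 + t)*(t + t**2) (Y(t) = (t + t**2)*(t - 8) = (t + t**2)*(-8 + t) = (-8 + t)*(t + t**2))
y(w) = -6 - w (y(w) = -(w + 6) = -(6 + w) = -6 - w)
(-11 + y(Y(-5)))**2 = (-11 + (-6 - (-5)*(-8 + (-5)**2 - 7*(-5))))**2 = (-11 + (-6 - (-5)*(-8 + 25 + 35)))**2 = (-11 + (-6 - (-5)*52))**2 = (-11 + (-6 - 1*(-260)))**2 = (-11 + (-6 + 260))**2 = (-11 + 254)**2 = 243**2 = 59049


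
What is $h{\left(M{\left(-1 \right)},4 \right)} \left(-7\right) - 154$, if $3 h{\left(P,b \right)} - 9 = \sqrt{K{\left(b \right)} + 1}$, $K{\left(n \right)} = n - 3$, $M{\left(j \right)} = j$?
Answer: $-175 - \frac{7 \sqrt{2}}{3} \approx -178.3$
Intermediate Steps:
$K{\left(n \right)} = -3 + n$ ($K{\left(n \right)} = n - 3 = -3 + n$)
$h{\left(P,b \right)} = 3 + \frac{\sqrt{-2 + b}}{3}$ ($h{\left(P,b \right)} = 3 + \frac{\sqrt{\left(-3 + b\right) + 1}}{3} = 3 + \frac{\sqrt{-2 + b}}{3}$)
$h{\left(M{\left(-1 \right)},4 \right)} \left(-7\right) - 154 = \left(3 + \frac{\sqrt{-2 + 4}}{3}\right) \left(-7\right) - 154 = \left(3 + \frac{\sqrt{2}}{3}\right) \left(-7\right) - 154 = \left(-21 - \frac{7 \sqrt{2}}{3}\right) - 154 = -175 - \frac{7 \sqrt{2}}{3}$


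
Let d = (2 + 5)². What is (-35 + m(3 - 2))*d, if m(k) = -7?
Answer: -2058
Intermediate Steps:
d = 49 (d = 7² = 49)
(-35 + m(3 - 2))*d = (-35 - 7)*49 = -42*49 = -2058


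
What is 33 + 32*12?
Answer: 417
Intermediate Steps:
33 + 32*12 = 33 + 384 = 417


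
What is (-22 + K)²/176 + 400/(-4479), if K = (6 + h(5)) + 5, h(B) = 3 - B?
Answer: 686551/788304 ≈ 0.87092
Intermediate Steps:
K = 9 (K = (6 + (3 - 1*5)) + 5 = (6 + (3 - 5)) + 5 = (6 - 2) + 5 = 4 + 5 = 9)
(-22 + K)²/176 + 400/(-4479) = (-22 + 9)²/176 + 400/(-4479) = (-13)²*(1/176) + 400*(-1/4479) = 169*(1/176) - 400/4479 = 169/176 - 400/4479 = 686551/788304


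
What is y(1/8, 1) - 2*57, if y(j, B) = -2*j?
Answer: -457/4 ≈ -114.25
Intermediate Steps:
y(1/8, 1) - 2*57 = -2/8 - 2*57 = -2*⅛ - 114 = -¼ - 114 = -457/4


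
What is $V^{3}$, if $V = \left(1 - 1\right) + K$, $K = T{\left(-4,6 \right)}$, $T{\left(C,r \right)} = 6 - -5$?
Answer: $1331$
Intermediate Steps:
$T{\left(C,r \right)} = 11$ ($T{\left(C,r \right)} = 6 + 5 = 11$)
$K = 11$
$V = 11$ ($V = \left(1 - 1\right) + 11 = 0 + 11 = 11$)
$V^{3} = 11^{3} = 1331$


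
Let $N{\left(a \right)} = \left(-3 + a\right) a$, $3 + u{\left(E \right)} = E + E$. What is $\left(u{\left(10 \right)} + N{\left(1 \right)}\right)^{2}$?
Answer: $225$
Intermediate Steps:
$u{\left(E \right)} = -3 + 2 E$ ($u{\left(E \right)} = -3 + \left(E + E\right) = -3 + 2 E$)
$N{\left(a \right)} = a \left(-3 + a\right)$
$\left(u{\left(10 \right)} + N{\left(1 \right)}\right)^{2} = \left(\left(-3 + 2 \cdot 10\right) + 1 \left(-3 + 1\right)\right)^{2} = \left(\left(-3 + 20\right) + 1 \left(-2\right)\right)^{2} = \left(17 - 2\right)^{2} = 15^{2} = 225$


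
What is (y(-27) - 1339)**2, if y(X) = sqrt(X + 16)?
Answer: (1339 - I*sqrt(11))**2 ≈ 1.7929e+6 - 8882.0*I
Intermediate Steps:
y(X) = sqrt(16 + X)
(y(-27) - 1339)**2 = (sqrt(16 - 27) - 1339)**2 = (sqrt(-11) - 1339)**2 = (I*sqrt(11) - 1339)**2 = (-1339 + I*sqrt(11))**2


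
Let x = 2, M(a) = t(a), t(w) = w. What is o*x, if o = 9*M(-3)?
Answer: -54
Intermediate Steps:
M(a) = a
o = -27 (o = 9*(-3) = -27)
o*x = -27*2 = -54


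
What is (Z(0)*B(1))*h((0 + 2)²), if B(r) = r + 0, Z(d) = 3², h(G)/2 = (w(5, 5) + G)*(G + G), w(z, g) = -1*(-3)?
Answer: 1008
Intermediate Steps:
w(z, g) = 3
h(G) = 4*G*(3 + G) (h(G) = 2*((3 + G)*(G + G)) = 2*((3 + G)*(2*G)) = 2*(2*G*(3 + G)) = 4*G*(3 + G))
Z(d) = 9
B(r) = r
(Z(0)*B(1))*h((0 + 2)²) = (9*1)*(4*(0 + 2)²*(3 + (0 + 2)²)) = 9*(4*2²*(3 + 2²)) = 9*(4*4*(3 + 4)) = 9*(4*4*7) = 9*112 = 1008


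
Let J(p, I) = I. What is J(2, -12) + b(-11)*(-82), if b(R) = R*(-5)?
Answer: -4522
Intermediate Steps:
b(R) = -5*R
J(2, -12) + b(-11)*(-82) = -12 - 5*(-11)*(-82) = -12 + 55*(-82) = -12 - 4510 = -4522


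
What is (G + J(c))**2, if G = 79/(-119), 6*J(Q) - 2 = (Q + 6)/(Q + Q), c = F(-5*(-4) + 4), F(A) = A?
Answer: 185761/3625216 ≈ 0.051241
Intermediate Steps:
c = 24 (c = -5*(-4) + 4 = 20 + 4 = 24)
J(Q) = 1/3 + (6 + Q)/(12*Q) (J(Q) = 1/3 + ((Q + 6)/(Q + Q))/6 = 1/3 + ((6 + Q)/((2*Q)))/6 = 1/3 + ((6 + Q)*(1/(2*Q)))/6 = 1/3 + ((6 + Q)/(2*Q))/6 = 1/3 + (6 + Q)/(12*Q))
G = -79/119 (G = 79*(-1/119) = -79/119 ≈ -0.66387)
(G + J(c))**2 = (-79/119 + (1/12)*(6 + 5*24)/24)**2 = (-79/119 + (1/12)*(1/24)*(6 + 120))**2 = (-79/119 + (1/12)*(1/24)*126)**2 = (-79/119 + 7/16)**2 = (-431/1904)**2 = 185761/3625216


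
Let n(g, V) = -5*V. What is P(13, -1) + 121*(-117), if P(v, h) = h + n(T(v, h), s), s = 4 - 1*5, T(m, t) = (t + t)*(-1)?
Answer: -14153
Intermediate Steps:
T(m, t) = -2*t (T(m, t) = (2*t)*(-1) = -2*t)
s = -1 (s = 4 - 5 = -1)
P(v, h) = 5 + h (P(v, h) = h - 5*(-1) = h + 5 = 5 + h)
P(13, -1) + 121*(-117) = (5 - 1) + 121*(-117) = 4 - 14157 = -14153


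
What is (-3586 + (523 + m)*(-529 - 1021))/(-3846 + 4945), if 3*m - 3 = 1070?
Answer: -4105858/3297 ≈ -1245.3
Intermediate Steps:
m = 1073/3 (m = 1 + (⅓)*1070 = 1 + 1070/3 = 1073/3 ≈ 357.67)
(-3586 + (523 + m)*(-529 - 1021))/(-3846 + 4945) = (-3586 + (523 + 1073/3)*(-529 - 1021))/(-3846 + 4945) = (-3586 + (2642/3)*(-1550))/1099 = (-3586 - 4095100/3)*(1/1099) = -4105858/3*1/1099 = -4105858/3297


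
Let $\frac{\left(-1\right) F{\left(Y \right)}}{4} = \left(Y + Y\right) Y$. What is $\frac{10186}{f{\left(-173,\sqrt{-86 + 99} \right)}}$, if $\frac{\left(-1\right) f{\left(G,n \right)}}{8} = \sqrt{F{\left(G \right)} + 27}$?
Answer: $\frac{5093 i \sqrt{239405}}{957620} \approx 2.6022 i$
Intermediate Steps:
$F{\left(Y \right)} = - 8 Y^{2}$ ($F{\left(Y \right)} = - 4 \left(Y + Y\right) Y = - 4 \cdot 2 Y Y = - 4 \cdot 2 Y^{2} = - 8 Y^{2}$)
$f{\left(G,n \right)} = - 8 \sqrt{27 - 8 G^{2}}$ ($f{\left(G,n \right)} = - 8 \sqrt{- 8 G^{2} + 27} = - 8 \sqrt{27 - 8 G^{2}}$)
$\frac{10186}{f{\left(-173,\sqrt{-86 + 99} \right)}} = \frac{10186}{\left(-8\right) \sqrt{27 - 8 \left(-173\right)^{2}}} = \frac{10186}{\left(-8\right) \sqrt{27 - 239432}} = \frac{10186}{\left(-8\right) \sqrt{-239405}} = \frac{10186}{\left(-8\right) i \sqrt{239405}} = 10186 \frac{i \sqrt{239405}}{1915240} = \frac{5093 i \sqrt{239405}}{957620}$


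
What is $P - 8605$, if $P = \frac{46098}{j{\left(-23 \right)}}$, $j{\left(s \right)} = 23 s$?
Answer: $- \frac{4598143}{529} \approx -8692.1$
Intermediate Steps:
$P = - \frac{46098}{529}$ ($P = \frac{46098}{23 \left(-23\right)} = \frac{46098}{-529} = 46098 \left(- \frac{1}{529}\right) = - \frac{46098}{529} \approx -87.142$)
$P - 8605 = - \frac{46098}{529} - 8605 = - \frac{4598143}{529}$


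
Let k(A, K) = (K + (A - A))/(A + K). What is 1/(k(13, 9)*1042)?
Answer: 11/4689 ≈ 0.0023459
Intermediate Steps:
k(A, K) = K/(A + K) (k(A, K) = (K + 0)/(A + K) = K/(A + K))
1/(k(13, 9)*1042) = 1/((9/(13 + 9))*1042) = 1/((9/22)*1042) = 1/(4689/11) = 11/4689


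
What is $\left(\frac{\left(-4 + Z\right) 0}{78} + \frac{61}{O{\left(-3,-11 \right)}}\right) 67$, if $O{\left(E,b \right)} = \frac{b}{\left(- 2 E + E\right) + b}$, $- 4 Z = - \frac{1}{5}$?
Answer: $\frac{32696}{11} \approx 2972.4$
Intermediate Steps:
$Z = \frac{1}{20}$ ($Z = - \frac{\left(-1\right) \frac{1}{5}}{4} = \left(- \frac{1}{4}\right) \left(- \frac{1}{5}\right) = \frac{1}{20} \approx 0.05$)
$O{\left(E,b \right)} = \frac{b}{b - E}$ ($O{\left(E,b \right)} = \frac{b}{- E + b} = \frac{b}{b - E}$)
$\left(\frac{\left(-4 + Z\right) 0}{78} + \frac{61}{O{\left(-3,-11 \right)}}\right) 67 = \left(\frac{\left(-4 + \frac{1}{20}\right) 0}{78} + \frac{61}{\left(-11\right) \frac{1}{-11 - -3}}\right) 67 = \left(\left(- \frac{79}{20}\right) 0 \cdot \frac{1}{78} + \frac{61}{\left(-11\right) \frac{1}{-11 + 3}}\right) 67 = \left(0 \cdot \frac{1}{78} + \frac{61}{\left(-11\right) \frac{1}{-8}}\right) 67 = \left(0 + \frac{61}{\left(-11\right) \left(- \frac{1}{8}\right)}\right) 67 = \left(0 + \frac{61}{\frac{11}{8}}\right) 67 = \left(0 + 61 \cdot \frac{8}{11}\right) 67 = \left(0 + \frac{488}{11}\right) 67 = \frac{488}{11} \cdot 67 = \frac{32696}{11}$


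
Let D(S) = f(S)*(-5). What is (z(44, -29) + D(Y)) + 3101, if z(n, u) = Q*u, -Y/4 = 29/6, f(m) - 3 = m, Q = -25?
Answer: 11723/3 ≈ 3907.7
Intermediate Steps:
f(m) = 3 + m
Y = -58/3 (Y = -116/6 = -4*29/6 = -58/3 ≈ -19.333)
D(S) = -15 - 5*S (D(S) = (3 + S)*(-5) = -15 - 5*S)
z(n, u) = -25*u
(z(44, -29) + D(Y)) + 3101 = (-25*(-29) + (-15 - 5*(-58/3))) + 3101 = (725 + (-15 + 290/3)) + 3101 = (725 + 245/3) + 3101 = 2420/3 + 3101 = 11723/3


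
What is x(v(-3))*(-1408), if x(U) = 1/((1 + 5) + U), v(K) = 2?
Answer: -176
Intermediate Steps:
x(U) = 1/(6 + U)
x(v(-3))*(-1408) = -1408/(6 + 2) = -1408/8 = (⅛)*(-1408) = -176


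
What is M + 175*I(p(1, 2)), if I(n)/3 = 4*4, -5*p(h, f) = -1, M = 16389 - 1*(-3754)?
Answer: 28543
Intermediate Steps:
M = 20143 (M = 16389 + 3754 = 20143)
p(h, f) = ⅕ (p(h, f) = -⅕*(-1) = ⅕)
I(n) = 48 (I(n) = 3*(4*4) = 3*16 = 48)
M + 175*I(p(1, 2)) = 20143 + 175*48 = 20143 + 8400 = 28543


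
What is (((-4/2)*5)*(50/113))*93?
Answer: -46500/113 ≈ -411.50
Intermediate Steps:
(((-4/2)*5)*(50/113))*93 = ((((1/2)*(-4))*5)*(50*(1/113)))*93 = (-2*5*(50/113))*93 = -10*50/113*93 = -500/113*93 = -46500/113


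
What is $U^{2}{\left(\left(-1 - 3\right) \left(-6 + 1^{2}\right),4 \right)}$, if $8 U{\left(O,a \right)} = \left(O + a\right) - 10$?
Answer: $\frac{49}{16} \approx 3.0625$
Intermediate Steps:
$U{\left(O,a \right)} = - \frac{5}{4} + \frac{O}{8} + \frac{a}{8}$ ($U{\left(O,a \right)} = \frac{\left(O + a\right) - 10}{8} = \frac{-10 + O + a}{8} = - \frac{5}{4} + \frac{O}{8} + \frac{a}{8}$)
$U^{2}{\left(\left(-1 - 3\right) \left(-6 + 1^{2}\right),4 \right)} = \left(- \frac{5}{4} + \frac{\left(-1 - 3\right) \left(-6 + 1^{2}\right)}{8} + \frac{1}{8} \cdot 4\right)^{2} = \left(- \frac{5}{4} + \frac{\left(-4\right) \left(-6 + 1\right)}{8} + \frac{1}{2}\right)^{2} = \left(- \frac{5}{4} + \frac{\left(-4\right) \left(-5\right)}{8} + \frac{1}{2}\right)^{2} = \left(- \frac{5}{4} + \frac{1}{8} \cdot 20 + \frac{1}{2}\right)^{2} = \left(- \frac{5}{4} + \frac{5}{2} + \frac{1}{2}\right)^{2} = \left(\frac{7}{4}\right)^{2} = \frac{49}{16}$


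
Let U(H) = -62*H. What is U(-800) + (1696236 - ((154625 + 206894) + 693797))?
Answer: 690520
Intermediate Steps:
U(-800) + (1696236 - ((154625 + 206894) + 693797)) = -62*(-800) + (1696236 - ((154625 + 206894) + 693797)) = 49600 + (1696236 - (361519 + 693797)) = 49600 + (1696236 - 1*1055316) = 49600 + (1696236 - 1055316) = 49600 + 640920 = 690520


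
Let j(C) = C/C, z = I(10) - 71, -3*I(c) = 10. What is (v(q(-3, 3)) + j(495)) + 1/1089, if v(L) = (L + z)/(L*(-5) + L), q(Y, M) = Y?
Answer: -1976/363 ≈ -5.4435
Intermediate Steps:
I(c) = -10/3 (I(c) = -⅓*10 = -10/3)
z = -223/3 (z = -10/3 - 71 = -223/3 ≈ -74.333)
j(C) = 1
v(L) = -(-223/3 + L)/(4*L) (v(L) = (L - 223/3)/(L*(-5) + L) = (-223/3 + L)/(-5*L + L) = (-223/3 + L)/((-4*L)) = (-223/3 + L)*(-1/(4*L)) = -(-223/3 + L)/(4*L))
(v(q(-3, 3)) + j(495)) + 1/1089 = ((1/12)*(223 - 3*(-3))/(-3) + 1) + 1/1089 = ((1/12)*(-⅓)*(223 + 9) + 1) + 1/1089 = ((1/12)*(-⅓)*232 + 1) + 1/1089 = (-58/9 + 1) + 1/1089 = -49/9 + 1/1089 = -1976/363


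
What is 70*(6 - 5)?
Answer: 70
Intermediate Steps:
70*(6 - 5) = 70*1 = 70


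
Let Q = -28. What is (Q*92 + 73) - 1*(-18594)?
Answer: 16091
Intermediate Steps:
(Q*92 + 73) - 1*(-18594) = (-28*92 + 73) - 1*(-18594) = (-2576 + 73) + 18594 = -2503 + 18594 = 16091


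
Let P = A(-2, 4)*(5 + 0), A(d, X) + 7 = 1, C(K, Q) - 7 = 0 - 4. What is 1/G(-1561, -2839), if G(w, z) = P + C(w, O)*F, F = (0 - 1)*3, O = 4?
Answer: -1/39 ≈ -0.025641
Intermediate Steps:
C(K, Q) = 3 (C(K, Q) = 7 + (0 - 4) = 7 - 4 = 3)
A(d, X) = -6 (A(d, X) = -7 + 1 = -6)
F = -3 (F = -1*3 = -3)
P = -30 (P = -6*(5 + 0) = -6*5 = -30)
G(w, z) = -39 (G(w, z) = -30 + 3*(-3) = -30 - 9 = -39)
1/G(-1561, -2839) = 1/(-39) = -1/39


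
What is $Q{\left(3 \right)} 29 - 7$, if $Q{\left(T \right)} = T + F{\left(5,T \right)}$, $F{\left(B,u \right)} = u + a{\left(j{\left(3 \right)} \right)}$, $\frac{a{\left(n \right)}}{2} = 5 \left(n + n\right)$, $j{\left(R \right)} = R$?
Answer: $1907$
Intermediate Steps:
$a{\left(n \right)} = 20 n$ ($a{\left(n \right)} = 2 \cdot 5 \left(n + n\right) = 2 \cdot 5 \cdot 2 n = 2 \cdot 10 n = 20 n$)
$F{\left(B,u \right)} = 60 + u$ ($F{\left(B,u \right)} = u + 20 \cdot 3 = u + 60 = 60 + u$)
$Q{\left(T \right)} = 60 + 2 T$ ($Q{\left(T \right)} = T + \left(60 + T\right) = 60 + 2 T$)
$Q{\left(3 \right)} 29 - 7 = \left(60 + 2 \cdot 3\right) 29 - 7 = \left(60 + 6\right) 29 - 7 = 66 \cdot 29 - 7 = 1914 - 7 = 1907$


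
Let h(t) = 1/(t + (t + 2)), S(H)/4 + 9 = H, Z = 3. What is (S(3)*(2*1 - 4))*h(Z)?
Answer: 6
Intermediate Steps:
S(H) = -36 + 4*H
h(t) = 1/(2 + 2*t) (h(t) = 1/(t + (2 + t)) = 1/(2 + 2*t))
(S(3)*(2*1 - 4))*h(Z) = ((-36 + 4*3)*(2*1 - 4))*(1/(2*(1 + 3))) = ((-36 + 12)*(2 - 4))*((1/2)/4) = (-24*(-2))*((1/2)*(1/4)) = 48*(1/8) = 6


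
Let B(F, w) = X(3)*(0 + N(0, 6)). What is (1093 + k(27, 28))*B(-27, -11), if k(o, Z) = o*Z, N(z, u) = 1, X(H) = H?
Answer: 5547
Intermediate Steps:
B(F, w) = 3 (B(F, w) = 3*(0 + 1) = 3*1 = 3)
k(o, Z) = Z*o
(1093 + k(27, 28))*B(-27, -11) = (1093 + 28*27)*3 = (1093 + 756)*3 = 1849*3 = 5547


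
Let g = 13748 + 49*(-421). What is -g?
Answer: 6881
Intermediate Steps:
g = -6881 (g = 13748 - 20629 = -6881)
-g = -1*(-6881) = 6881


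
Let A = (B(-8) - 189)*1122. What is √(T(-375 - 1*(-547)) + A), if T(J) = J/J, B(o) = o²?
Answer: I*√140249 ≈ 374.5*I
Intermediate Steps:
T(J) = 1
A = -140250 (A = ((-8)² - 189)*1122 = (64 - 189)*1122 = -125*1122 = -140250)
√(T(-375 - 1*(-547)) + A) = √(1 - 140250) = √(-140249) = I*√140249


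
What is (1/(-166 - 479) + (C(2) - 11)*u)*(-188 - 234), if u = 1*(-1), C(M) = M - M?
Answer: -2993668/645 ≈ -4641.3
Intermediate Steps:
C(M) = 0
u = -1
(1/(-166 - 479) + (C(2) - 11)*u)*(-188 - 234) = (1/(-166 - 479) + (0 - 11)*(-1))*(-188 - 234) = (1/(-645) - 11*(-1))*(-422) = (-1/645 + 11)*(-422) = (7094/645)*(-422) = -2993668/645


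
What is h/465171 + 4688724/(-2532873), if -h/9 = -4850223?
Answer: 1720379864989/18701889941 ≈ 91.990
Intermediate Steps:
h = 43652007 (h = -9*(-4850223) = 43652007)
h/465171 + 4688724/(-2532873) = 43652007/465171 + 4688724/(-2532873) = 43652007*(1/465171) + 4688724*(-1/2532873) = 2078667/22151 - 1562908/844291 = 1720379864989/18701889941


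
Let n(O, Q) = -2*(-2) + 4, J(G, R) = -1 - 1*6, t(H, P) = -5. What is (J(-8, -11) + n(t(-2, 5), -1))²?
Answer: 1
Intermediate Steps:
J(G, R) = -7 (J(G, R) = -1 - 6 = -7)
n(O, Q) = 8 (n(O, Q) = 4 + 4 = 8)
(J(-8, -11) + n(t(-2, 5), -1))² = (-7 + 8)² = 1² = 1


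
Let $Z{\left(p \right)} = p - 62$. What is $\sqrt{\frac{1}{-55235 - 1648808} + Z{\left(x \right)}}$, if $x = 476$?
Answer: $\frac{\sqrt{9935187539483}}{154913} \approx 20.347$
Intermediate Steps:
$Z{\left(p \right)} = -62 + p$
$\sqrt{\frac{1}{-55235 - 1648808} + Z{\left(x \right)}} = \sqrt{\frac{1}{-55235 - 1648808} + \left(-62 + 476\right)} = \sqrt{\frac{1}{-55235 - 1648808} + 414} = \sqrt{\frac{1}{-1704043} + 414} = \sqrt{- \frac{1}{1704043} + 414} = \sqrt{\frac{705473801}{1704043}} = \frac{\sqrt{9935187539483}}{154913}$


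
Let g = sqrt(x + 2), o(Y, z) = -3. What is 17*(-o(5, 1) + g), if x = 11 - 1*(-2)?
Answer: 51 + 17*sqrt(15) ≈ 116.84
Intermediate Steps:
x = 13 (x = 11 + 2 = 13)
g = sqrt(15) (g = sqrt(13 + 2) = sqrt(15) ≈ 3.8730)
17*(-o(5, 1) + g) = 17*(-1*(-3) + sqrt(15)) = 17*(3 + sqrt(15)) = 51 + 17*sqrt(15)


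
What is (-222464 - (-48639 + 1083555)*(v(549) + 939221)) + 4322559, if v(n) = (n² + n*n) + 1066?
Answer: -1596963395429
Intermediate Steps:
v(n) = 1066 + 2*n² (v(n) = (n² + n²) + 1066 = 2*n² + 1066 = 1066 + 2*n²)
(-222464 - (-48639 + 1083555)*(v(549) + 939221)) + 4322559 = (-222464 - (-48639 + 1083555)*((1066 + 2*549²) + 939221)) + 4322559 = (-222464 - 1034916*((1066 + 2*301401) + 939221)) + 4322559 = (-222464 - 1034916*((1066 + 602802) + 939221)) + 4322559 = (-222464 - 1034916*(603868 + 939221)) + 4322559 = (-222464 - 1034916*1543089) + 4322559 = (-222464 - 1*1596967495524) + 4322559 = (-222464 - 1596967495524) + 4322559 = -1596967717988 + 4322559 = -1596963395429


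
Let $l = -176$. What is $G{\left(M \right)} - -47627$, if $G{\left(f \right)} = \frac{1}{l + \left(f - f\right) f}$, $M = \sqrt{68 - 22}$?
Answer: $\frac{8382351}{176} \approx 47627.0$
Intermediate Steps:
$M = \sqrt{46} \approx 6.7823$
$G{\left(f \right)} = - \frac{1}{176}$ ($G{\left(f \right)} = \frac{1}{-176 + \left(f - f\right) f} = \frac{1}{-176 + 0 f} = \frac{1}{-176 + 0} = \frac{1}{-176} = - \frac{1}{176}$)
$G{\left(M \right)} - -47627 = - \frac{1}{176} - -47627 = - \frac{1}{176} + 47627 = \frac{8382351}{176}$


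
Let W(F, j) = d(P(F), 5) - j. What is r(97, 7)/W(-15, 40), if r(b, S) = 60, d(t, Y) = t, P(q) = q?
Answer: -12/11 ≈ -1.0909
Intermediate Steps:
W(F, j) = F - j
r(97, 7)/W(-15, 40) = 60/(-15 - 1*40) = 60/(-15 - 40) = 60/(-55) = 60*(-1/55) = -12/11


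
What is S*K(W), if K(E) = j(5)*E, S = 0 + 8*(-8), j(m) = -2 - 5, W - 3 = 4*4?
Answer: 8512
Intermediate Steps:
W = 19 (W = 3 + 4*4 = 3 + 16 = 19)
j(m) = -7
S = -64 (S = 0 - 64 = -64)
K(E) = -7*E
S*K(W) = -(-448)*19 = -64*(-133) = 8512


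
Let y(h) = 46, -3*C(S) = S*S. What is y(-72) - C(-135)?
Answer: 6121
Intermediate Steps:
C(S) = -S²/3 (C(S) = -S*S/3 = -S²/3)
y(-72) - C(-135) = 46 - (-1)*(-135)²/3 = 46 - (-1)*18225/3 = 46 - 1*(-6075) = 46 + 6075 = 6121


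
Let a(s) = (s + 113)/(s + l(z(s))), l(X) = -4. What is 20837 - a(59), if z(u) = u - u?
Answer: 1145863/55 ≈ 20834.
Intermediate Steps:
z(u) = 0
a(s) = (113 + s)/(-4 + s) (a(s) = (s + 113)/(s - 4) = (113 + s)/(-4 + s))
20837 - a(59) = 20837 - (113 + 59)/(-4 + 59) = 20837 - 172/55 = 1145863/55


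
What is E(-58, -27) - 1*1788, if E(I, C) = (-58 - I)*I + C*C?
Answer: -1059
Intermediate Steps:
E(I, C) = C² + I*(-58 - I) (E(I, C) = I*(-58 - I) + C² = C² + I*(-58 - I))
E(-58, -27) - 1*1788 = ((-27)² - 1*(-58)² - 58*(-58)) - 1*1788 = (729 - 1*3364 + 3364) - 1788 = (729 - 3364 + 3364) - 1788 = 729 - 1788 = -1059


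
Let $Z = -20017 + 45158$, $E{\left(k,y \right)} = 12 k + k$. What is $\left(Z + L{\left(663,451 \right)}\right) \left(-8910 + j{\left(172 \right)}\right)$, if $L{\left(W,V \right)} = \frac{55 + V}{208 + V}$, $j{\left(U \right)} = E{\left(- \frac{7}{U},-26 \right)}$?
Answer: $- \frac{25392950407675}{113348} \approx -2.2403 \cdot 10^{8}$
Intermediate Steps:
$E{\left(k,y \right)} = 13 k$
$j{\left(U \right)} = - \frac{91}{U}$ ($j{\left(U \right)} = 13 \left(- \frac{7}{U}\right) = - \frac{91}{U}$)
$Z = 25141$
$L{\left(W,V \right)} = \frac{55 + V}{208 + V}$
$\left(Z + L{\left(663,451 \right)}\right) \left(-8910 + j{\left(172 \right)}\right) = \left(25141 + \frac{55 + 451}{208 + 451}\right) \left(-8910 - \frac{91}{172}\right) = \left(25141 + \frac{1}{659} \cdot 506\right) \left(-8910 - \frac{91}{172}\right) = \left(25141 + \frac{506}{659}\right) \left(- \frac{1532611}{172}\right) = \frac{16568425}{659} \left(- \frac{1532611}{172}\right) = - \frac{25392950407675}{113348}$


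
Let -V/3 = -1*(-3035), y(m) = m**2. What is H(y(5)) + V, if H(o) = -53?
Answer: -9158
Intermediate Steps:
V = -9105 (V = -(-3)*(-3035) = -3*3035 = -9105)
H(y(5)) + V = -53 - 9105 = -9158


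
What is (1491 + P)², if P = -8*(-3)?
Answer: 2295225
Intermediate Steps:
P = 24
(1491 + P)² = (1491 + 24)² = 1515² = 2295225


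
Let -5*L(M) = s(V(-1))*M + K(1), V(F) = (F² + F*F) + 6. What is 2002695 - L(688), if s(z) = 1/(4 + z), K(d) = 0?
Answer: 30040597/15 ≈ 2.0027e+6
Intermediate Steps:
V(F) = 6 + 2*F² (V(F) = (F² + F²) + 6 = 2*F² + 6 = 6 + 2*F²)
L(M) = -M/60 (L(M) = -(M/(4 + (6 + 2*(-1)²)) + 0)/5 = -(M/(4 + (6 + 2*1)) + 0)/5 = -(M/(4 + (6 + 2)) + 0)/5 = -(M/(4 + 8) + 0)/5 = -(M/12 + 0)/5 = -M/60)
2002695 - L(688) = 2002695 - (-1)*688/60 = 2002695 - 1*(-172/15) = 2002695 + 172/15 = 30040597/15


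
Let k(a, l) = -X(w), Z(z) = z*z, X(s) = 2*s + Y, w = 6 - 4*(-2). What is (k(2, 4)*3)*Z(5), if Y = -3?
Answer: -1875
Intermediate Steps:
w = 14 (w = 6 + 8 = 14)
X(s) = -3 + 2*s (X(s) = 2*s - 3 = -3 + 2*s)
Z(z) = z²
k(a, l) = -25 (k(a, l) = -(-3 + 2*14) = -(-3 + 28) = -1*25 = -25)
(k(2, 4)*3)*Z(5) = -25*3*5² = -75*25 = -1875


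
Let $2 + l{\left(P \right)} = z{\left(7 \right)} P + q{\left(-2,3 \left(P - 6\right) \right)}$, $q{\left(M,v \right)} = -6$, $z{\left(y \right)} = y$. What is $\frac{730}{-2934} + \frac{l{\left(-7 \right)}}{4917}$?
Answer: $- \frac{626108}{2404413} \approx -0.2604$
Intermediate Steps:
$l{\left(P \right)} = -8 + 7 P$ ($l{\left(P \right)} = -2 + \left(7 P - 6\right) = -2 + \left(-6 + 7 P\right) = -8 + 7 P$)
$\frac{730}{-2934} + \frac{l{\left(-7 \right)}}{4917} = \frac{730}{-2934} + \frac{-8 + 7 \left(-7\right)}{4917} = 730 \left(- \frac{1}{2934}\right) + \left(-8 - 49\right) \frac{1}{4917} = - \frac{365}{1467} - \frac{19}{1639} = - \frac{626108}{2404413}$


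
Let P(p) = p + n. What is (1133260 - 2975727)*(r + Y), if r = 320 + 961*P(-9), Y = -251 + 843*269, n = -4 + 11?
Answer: -414396622838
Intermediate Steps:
n = 7
Y = 226516 (Y = -251 + 226767 = 226516)
P(p) = 7 + p (P(p) = p + 7 = 7 + p)
r = -1602 (r = 320 + 961*(7 - 9) = 320 + 961*(-2) = 320 - 1922 = -1602)
(1133260 - 2975727)*(r + Y) = (1133260 - 2975727)*(-1602 + 226516) = -1842467*224914 = -414396622838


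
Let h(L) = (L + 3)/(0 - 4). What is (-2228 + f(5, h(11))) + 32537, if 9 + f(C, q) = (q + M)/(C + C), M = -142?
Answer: 605709/20 ≈ 30285.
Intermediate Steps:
h(L) = -3/4 - L/4 (h(L) = (3 + L)/(-4) = (3 + L)*(-1/4) = -3/4 - L/4)
f(C, q) = -9 + (-142 + q)/(2*C) (f(C, q) = -9 + (q - 142)/(C + C) = -9 + (-142 + q)/((2*C)) = -9 + (-142 + q)*(1/(2*C)) = -9 + (-142 + q)/(2*C))
(-2228 + f(5, h(11))) + 32537 = (-2228 + (1/2)*(-142 + (-3/4 - 1/4*11) - 18*5)/5) + 32537 = (-2228 + (1/2)*(1/5)*(-142 + (-3/4 - 11/4) - 90)) + 32537 = (-2228 + (1/2)*(1/5)*(-142 - 7/2 - 90)) + 32537 = (-2228 + (1/2)*(1/5)*(-471/2)) + 32537 = (-2228 - 471/20) + 32537 = -45031/20 + 32537 = 605709/20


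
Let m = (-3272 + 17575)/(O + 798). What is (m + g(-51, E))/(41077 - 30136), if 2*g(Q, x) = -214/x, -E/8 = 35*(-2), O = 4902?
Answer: 369989/1746183600 ≈ 0.00021188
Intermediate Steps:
E = 560 (E = -280*(-2) = -8*(-70) = 560)
g(Q, x) = -107/x (g(Q, x) = (-214/x)/2 = -107/x)
m = 14303/5700 (m = (-3272 + 17575)/(4902 + 798) = 14303/5700 ≈ 2.5093)
(m + g(-51, E))/(41077 - 30136) = (14303/5700 - 107/560)/(41077 - 30136) = (14303/5700 - 107*1/560)/10941 = (14303/5700 - 107/560)*(1/10941) = (369989/159600)*(1/10941) = 369989/1746183600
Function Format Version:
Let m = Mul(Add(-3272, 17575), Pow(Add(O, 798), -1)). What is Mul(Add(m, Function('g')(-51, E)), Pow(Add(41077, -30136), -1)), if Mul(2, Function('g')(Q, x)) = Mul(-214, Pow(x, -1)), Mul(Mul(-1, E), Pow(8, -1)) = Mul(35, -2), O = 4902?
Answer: Rational(369989, 1746183600) ≈ 0.00021188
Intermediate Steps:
E = 560 (E = Mul(-8, Mul(35, -2)) = Mul(-8, -70) = 560)
Function('g')(Q, x) = Mul(-107, Pow(x, -1)) (Function('g')(Q, x) = Mul(Rational(1, 2), Mul(-214, Pow(x, -1))) = Mul(-107, Pow(x, -1)))
m = Rational(14303, 5700) (m = Mul(Add(-3272, 17575), Pow(Add(4902, 798), -1)) = Mul(14303, Pow(5700, -1)) = Mul(14303, Rational(1, 5700)) = Rational(14303, 5700) ≈ 2.5093)
Mul(Add(m, Function('g')(-51, E)), Pow(Add(41077, -30136), -1)) = Mul(Add(Rational(14303, 5700), Mul(-107, Pow(560, -1))), Pow(Add(41077, -30136), -1)) = Mul(Add(Rational(14303, 5700), Mul(-107, Rational(1, 560))), Pow(10941, -1)) = Mul(Add(Rational(14303, 5700), Rational(-107, 560)), Rational(1, 10941)) = Mul(Rational(369989, 159600), Rational(1, 10941)) = Rational(369989, 1746183600)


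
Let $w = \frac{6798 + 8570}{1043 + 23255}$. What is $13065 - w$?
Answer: $\frac{158719001}{12149} \approx 13064.0$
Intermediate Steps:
$w = \frac{7684}{12149}$ ($w = \frac{15368}{24298} = 15368 \cdot \frac{1}{24298} = \frac{7684}{12149} \approx 0.63248$)
$13065 - w = 13065 - \frac{7684}{12149} = \frac{158719001}{12149}$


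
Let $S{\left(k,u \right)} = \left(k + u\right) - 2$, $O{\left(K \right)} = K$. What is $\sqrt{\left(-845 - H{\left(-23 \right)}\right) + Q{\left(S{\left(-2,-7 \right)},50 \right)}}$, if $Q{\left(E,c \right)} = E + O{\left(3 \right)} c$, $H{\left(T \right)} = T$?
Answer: $i \sqrt{683} \approx 26.134 i$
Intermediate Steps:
$S{\left(k,u \right)} = -2 + k + u$
$Q{\left(E,c \right)} = E + 3 c$
$\sqrt{\left(-845 - H{\left(-23 \right)}\right) + Q{\left(S{\left(-2,-7 \right)},50 \right)}} = \sqrt{\left(-845 - -23\right) + \left(\left(-2 - 2 - 7\right) + 3 \cdot 50\right)} = \sqrt{\left(-845 + 23\right) + \left(-11 + 150\right)} = \sqrt{-822 + 139} = \sqrt{-683} = i \sqrt{683}$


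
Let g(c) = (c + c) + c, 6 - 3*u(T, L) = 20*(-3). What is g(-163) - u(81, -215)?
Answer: -511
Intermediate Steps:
u(T, L) = 22 (u(T, L) = 2 - 20*(-3)/3 = 2 - ⅓*(-60) = 2 + 20 = 22)
g(c) = 3*c (g(c) = 2*c + c = 3*c)
g(-163) - u(81, -215) = 3*(-163) - 1*22 = -489 - 22 = -511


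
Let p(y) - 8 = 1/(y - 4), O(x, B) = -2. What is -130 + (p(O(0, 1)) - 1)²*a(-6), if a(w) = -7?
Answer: -16447/36 ≈ -456.86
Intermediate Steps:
p(y) = 8 + 1/(-4 + y) (p(y) = 8 + 1/(y - 4) = 8 + 1/(-4 + y))
-130 + (p(O(0, 1)) - 1)²*a(-6) = -130 + ((-31 + 8*(-2))/(-4 - 2) - 1)²*(-7) = -130 + ((-31 - 16)/(-6) - 1)²*(-7) = -130 + (-⅙*(-47) - 1)²*(-7) = -130 + (47/6 - 1)²*(-7) = -130 + (41/6)²*(-7) = -130 + (1681/36)*(-7) = -130 - 11767/36 = -16447/36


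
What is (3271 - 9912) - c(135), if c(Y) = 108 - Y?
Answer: -6614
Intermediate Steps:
(3271 - 9912) - c(135) = (3271 - 9912) - (108 - 1*135) = -6641 - (108 - 135) = -6641 - 1*(-27) = -6641 + 27 = -6614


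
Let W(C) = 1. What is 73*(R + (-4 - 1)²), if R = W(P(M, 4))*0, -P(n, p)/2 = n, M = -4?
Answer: 1825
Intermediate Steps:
P(n, p) = -2*n
R = 0 (R = 1*0 = 0)
73*(R + (-4 - 1)²) = 73*(0 + (-4 - 1)²) = 73*(0 + (-5)²) = 73*(0 + 25) = 73*25 = 1825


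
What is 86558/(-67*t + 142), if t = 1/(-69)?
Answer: 5972502/9865 ≈ 605.42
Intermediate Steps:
t = -1/69 ≈ -0.014493
86558/(-67*t + 142) = 86558/(-67*(-1/69) + 142) = 86558/(67/69 + 142) = 86558/(9865/69) = 86558*(69/9865) = 5972502/9865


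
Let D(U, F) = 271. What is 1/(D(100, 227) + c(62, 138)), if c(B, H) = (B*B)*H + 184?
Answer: 1/530927 ≈ 1.8835e-6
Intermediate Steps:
c(B, H) = 184 + H*B² (c(B, H) = B²*H + 184 = H*B² + 184 = 184 + H*B²)
1/(D(100, 227) + c(62, 138)) = 1/(271 + (184 + 138*62²)) = 1/(271 + (184 + 138*3844)) = 1/(271 + (184 + 530472)) = 1/(271 + 530656) = 1/530927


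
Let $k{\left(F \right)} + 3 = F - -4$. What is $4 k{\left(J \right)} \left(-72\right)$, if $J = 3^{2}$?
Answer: $-2880$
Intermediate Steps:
$J = 9$
$k{\left(F \right)} = 1 + F$ ($k{\left(F \right)} = -3 + \left(F - -4\right) = -3 + \left(F + 4\right) = -3 + \left(4 + F\right) = 1 + F$)
$4 k{\left(J \right)} \left(-72\right) = 4 \left(1 + 9\right) \left(-72\right) = 4 \cdot 10 \left(-72\right) = 40 \left(-72\right) = -2880$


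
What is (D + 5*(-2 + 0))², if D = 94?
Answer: 7056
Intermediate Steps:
(D + 5*(-2 + 0))² = (94 + 5*(-2 + 0))² = (94 + 5*(-2))² = (94 - 10)² = 84² = 7056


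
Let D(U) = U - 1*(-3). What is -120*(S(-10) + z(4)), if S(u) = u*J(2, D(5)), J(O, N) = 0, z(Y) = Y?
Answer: -480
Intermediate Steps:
D(U) = 3 + U (D(U) = U + 3 = 3 + U)
S(u) = 0 (S(u) = u*0 = 0)
-120*(S(-10) + z(4)) = -120*(0 + 4) = -120*4 = -480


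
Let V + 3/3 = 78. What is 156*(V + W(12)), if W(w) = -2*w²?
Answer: -32916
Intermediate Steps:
V = 77 (V = -1 + 78 = 77)
156*(V + W(12)) = 156*(77 - 2*12²) = 156*(77 - 2*144) = 156*(77 - 288) = 156*(-211) = -32916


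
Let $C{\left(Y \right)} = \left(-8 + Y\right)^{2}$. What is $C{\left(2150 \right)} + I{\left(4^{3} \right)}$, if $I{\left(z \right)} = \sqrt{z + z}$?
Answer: $4588164 + 8 \sqrt{2} \approx 4.5882 \cdot 10^{6}$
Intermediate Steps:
$I{\left(z \right)} = \sqrt{2} \sqrt{z}$ ($I{\left(z \right)} = \sqrt{2 z} = \sqrt{2} \sqrt{z}$)
$C{\left(2150 \right)} + I{\left(4^{3} \right)} = \left(-8 + 2150\right)^{2} + \sqrt{2} \sqrt{4^{3}} = 2142^{2} + \sqrt{2} \sqrt{64} = 4588164 + \sqrt{2} \cdot 8 = 4588164 + 8 \sqrt{2}$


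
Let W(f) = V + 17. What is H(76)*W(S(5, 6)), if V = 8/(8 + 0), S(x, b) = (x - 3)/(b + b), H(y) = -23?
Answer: -414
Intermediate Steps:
S(x, b) = (-3 + x)/(2*b) (S(x, b) = (-3 + x)/((2*b)) = (-3 + x)*(1/(2*b)) = (-3 + x)/(2*b))
V = 1 (V = 8/8 = 8*(1/8) = 1)
W(f) = 18 (W(f) = 1 + 17 = 18)
H(76)*W(S(5, 6)) = -23*18 = -414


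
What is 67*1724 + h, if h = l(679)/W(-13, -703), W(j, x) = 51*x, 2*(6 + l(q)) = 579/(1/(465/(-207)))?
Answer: 10026327005/86802 ≈ 1.1551e+5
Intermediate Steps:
l(q) = -30191/46 (l(q) = -6 + (579/(1/(465/(-207))))/2 = -6 + (579/(1/(465*(-1/207))))/2 = -6 + (579/(1/(-155/69)))/2 = -6 + (579/(-69/155))/2 = -6 + (579*(-155/69))/2 = -6 + (½)*(-29915/23) = -6 - 29915/46 = -30191/46)
h = 1589/86802 (h = -30191/(46*(51*(-703))) = -30191/46/(-35853) = -30191/46*(-1/35853) = 1589/86802 ≈ 0.018306)
67*1724 + h = 67*1724 + 1589/86802 = 115508 + 1589/86802 = 10026327005/86802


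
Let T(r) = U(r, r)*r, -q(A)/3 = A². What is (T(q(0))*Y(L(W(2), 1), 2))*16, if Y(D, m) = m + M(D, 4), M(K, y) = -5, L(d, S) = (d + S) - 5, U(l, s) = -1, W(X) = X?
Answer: 0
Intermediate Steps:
q(A) = -3*A²
L(d, S) = -5 + S + d (L(d, S) = (S + d) - 5 = -5 + S + d)
Y(D, m) = -5 + m (Y(D, m) = m - 5 = -5 + m)
T(r) = -r
(T(q(0))*Y(L(W(2), 1), 2))*16 = ((-(-3)*0²)*(-5 + 2))*16 = (-(-3)*0*(-3))*16 = (-1*0*(-3))*16 = (0*(-3))*16 = 0*16 = 0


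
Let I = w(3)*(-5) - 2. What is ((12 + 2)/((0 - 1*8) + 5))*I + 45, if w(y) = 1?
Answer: 233/3 ≈ 77.667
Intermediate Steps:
I = -7 (I = 1*(-5) - 2 = -5 - 2 = -7)
((12 + 2)/((0 - 1*8) + 5))*I + 45 = ((12 + 2)/((0 - 1*8) + 5))*(-7) + 45 = (14/((0 - 8) + 5))*(-7) + 45 = (14/(-8 + 5))*(-7) + 45 = (14/(-3))*(-7) + 45 = (14*(-⅓))*(-7) + 45 = -14/3*(-7) + 45 = 98/3 + 45 = 233/3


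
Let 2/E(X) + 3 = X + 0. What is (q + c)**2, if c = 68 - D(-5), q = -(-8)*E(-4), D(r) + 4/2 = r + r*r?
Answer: 111556/49 ≈ 2276.7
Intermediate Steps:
E(X) = 2/(-3 + X) (E(X) = 2/(-3 + (X + 0)) = 2/(-3 + X))
D(r) = -2 + r + r**2 (D(r) = -2 + (r + r*r) = -2 + (r + r**2) = -2 + r + r**2)
q = -16/7 (q = -(-8)*2/(-3 - 4) = -(-8)*2/(-7) = -(-8)*2*(-1/7) = -(-8)*(-2)/7 = -1*16/7 = -16/7 ≈ -2.2857)
c = 50 (c = 68 - (-2 - 5 + (-5)**2) = 68 - (-2 - 5 + 25) = 68 - 1*18 = 68 - 18 = 50)
(q + c)**2 = (-16/7 + 50)**2 = (334/7)**2 = 111556/49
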